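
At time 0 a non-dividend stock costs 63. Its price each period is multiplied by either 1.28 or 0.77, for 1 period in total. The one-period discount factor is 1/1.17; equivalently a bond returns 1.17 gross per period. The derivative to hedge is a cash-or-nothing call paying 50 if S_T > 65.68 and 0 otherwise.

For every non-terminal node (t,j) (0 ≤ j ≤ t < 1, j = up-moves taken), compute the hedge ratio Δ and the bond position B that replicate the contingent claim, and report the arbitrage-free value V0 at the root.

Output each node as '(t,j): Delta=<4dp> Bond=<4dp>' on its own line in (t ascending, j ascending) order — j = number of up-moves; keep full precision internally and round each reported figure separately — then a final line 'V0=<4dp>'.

(0,0): Delta=1.5562 Bond=-64.5215
V0=33.5177

Since d<R<u, set p* = (R−d)/(u−d) = 0.7843; price each node as the discounted p*-expectation of its children.
Terminal payoffs: V(1,0)=0.0000, V(1,1)=50.0000
(0,0): S=63.0000. Δ = (V_up−V_dn)/(S_up−S_dn) = (50.0000−0.0000)/(80.6400−48.5100) = 1.5562. V = [p*·50.0000 + (1−p*)·0.0000]/1.17 = 33.5177. B = V − Δ·S = -64.5215.
Check: Δ(0,0)·S0 + B(0,0) = 33.5177 = V0.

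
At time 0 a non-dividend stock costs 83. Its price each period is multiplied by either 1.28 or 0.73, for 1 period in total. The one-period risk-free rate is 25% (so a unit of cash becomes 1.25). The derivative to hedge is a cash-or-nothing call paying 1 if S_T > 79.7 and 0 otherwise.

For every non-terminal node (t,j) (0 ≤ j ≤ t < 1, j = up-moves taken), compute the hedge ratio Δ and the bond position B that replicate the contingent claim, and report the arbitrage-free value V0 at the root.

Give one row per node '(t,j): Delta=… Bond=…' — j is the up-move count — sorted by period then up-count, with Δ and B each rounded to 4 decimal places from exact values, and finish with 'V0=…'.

(0,0): Delta=0.0219 Bond=-1.0618
V0=0.7564

Under the risk-neutral measure, an up-move has probability p* = (R−d)/(u−d) = 0.9455 and values discount at R = 1.25.
Terminal payoffs: V(1,0)=0.0000, V(1,1)=1.0000
Node (0,0) S=83.0000: V=(p*·1.0000+(1−p*)·0.0000)/1.25=0.7564; Δ=(1.0000−0.0000)/(106.2400−60.5900)=0.0219; B=V−Δ·S=-1.0618
Check: Δ(0,0)·S0 + B(0,0) = 0.7564 = V0.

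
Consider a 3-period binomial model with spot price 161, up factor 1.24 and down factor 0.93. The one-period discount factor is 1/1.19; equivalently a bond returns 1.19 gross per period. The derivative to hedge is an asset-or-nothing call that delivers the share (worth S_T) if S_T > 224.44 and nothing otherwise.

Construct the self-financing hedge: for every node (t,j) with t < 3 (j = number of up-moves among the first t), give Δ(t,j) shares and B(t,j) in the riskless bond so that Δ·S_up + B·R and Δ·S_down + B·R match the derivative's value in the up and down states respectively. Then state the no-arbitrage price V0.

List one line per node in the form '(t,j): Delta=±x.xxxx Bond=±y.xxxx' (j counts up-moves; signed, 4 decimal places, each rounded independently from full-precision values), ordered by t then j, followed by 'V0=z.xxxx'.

(0,0): Delta=1.6451 Bond=-110.8875
(1,0): Delta=3.4958 Bond=-409.0639
(1,1): Delta=1.3782 Bond=-78.6661
(2,0): Delta=0.0000 Bond=0.0000
(2,1): Delta=4.0000 Bond=-580.3988
(2,2): Delta=1.0000 Bond=0.0000
V0=153.9706

No-arbitrage ⇒ martingale measure with p* = (R−d)/(u−d) = 0.8387.
Terminal payoffs: V(3,0)=0.0000, V(3,1)=0.0000, V(3,2)=230.2248, V(3,3)=306.9665
Node (2,0) S=139.2489: V=(p*·0.0000+(1−p*)·0.0000)/1.19=0.0000; Δ=(0.0000−0.0000)/(172.6686−129.5015)=0.0000; B=V−Δ·S=0.0000
Node (2,1) S=185.6652: V=(p*·230.2248+(1−p*)·0.0000)/1.19=162.2620; Δ=(230.2248−0.0000)/(230.2248−172.6686)=4.0000; B=V−Δ·S=-580.3988
Node (2,2) S=247.5536: V=(p*·306.9665+(1−p*)·230.2248)/1.19=247.5536; Δ=(306.9665−230.2248)/(306.9665−230.2248)=1.0000; B=V−Δ·S=0.0000
Node (1,0) S=149.7300: V=(p*·162.2620+(1−p*)·0.0000)/1.19=114.3620; Δ=(162.2620−0.0000)/(185.6652−139.2489)=3.4958; B=V−Δ·S=-409.0639
Node (1,1) S=199.6400: V=(p*·247.5536+(1−p*)·162.2620)/1.19=196.4680; Δ=(247.5536−162.2620)/(247.5536−185.6652)=1.3782; B=V−Δ·S=-78.6661
Node (0,0) S=161.0000: V=(p*·196.4680+(1−p*)·114.3620)/1.19=153.9706; Δ=(196.4680−114.3620)/(199.6400−149.7300)=1.6451; B=V−Δ·S=-110.8875
Root portfolio cost Δ·161+B reproduces V0=153.9706.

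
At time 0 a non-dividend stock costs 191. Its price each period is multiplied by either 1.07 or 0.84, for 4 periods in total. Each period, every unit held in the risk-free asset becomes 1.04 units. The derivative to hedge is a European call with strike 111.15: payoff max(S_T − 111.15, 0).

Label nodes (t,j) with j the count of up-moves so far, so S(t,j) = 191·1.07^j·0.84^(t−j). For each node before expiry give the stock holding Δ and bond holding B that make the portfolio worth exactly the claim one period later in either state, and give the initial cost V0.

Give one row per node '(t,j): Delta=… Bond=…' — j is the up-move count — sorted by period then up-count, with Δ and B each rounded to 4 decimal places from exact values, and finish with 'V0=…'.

Since d<R<u, set p* = (R−d)/(u−d) = 0.8696; price each node as the discounted p*-expectation of its children.
Terminal payoffs: V(4,0)=0.0000, V(4,1)=9.9809, V(4,2)=43.1477, V(4,3)=85.3959, V(4,4)=139.2120
(3,0): S=113.2065. Δ = (V_up−V_dn)/(S_up−S_dn) = (9.9809−0.0000)/(121.1309−95.0934) = 0.3833. V = [p*·9.9809 + (1−p*)·0.0000]/1.04 = 8.3452. B = V − Δ·S = -35.0500.
(3,1): S=144.2035. Δ = (V_up−V_dn)/(S_up−S_dn) = (43.1477−9.9809)/(154.2977−121.1309) = 1.0000. V = [p*·43.1477 + (1−p*)·9.9809]/1.04 = 37.3285. B = V − Δ·S = -106.8750.
(3,2): S=183.6878. Δ = (V_up−V_dn)/(S_up−S_dn) = (85.3959−43.1477)/(196.5459−154.2977) = 1.0000. V = [p*·85.3959 + (1−p*)·43.1477]/1.04 = 76.8128. B = V − Δ·S = -106.8750.
(3,3): S=233.9832. Δ = (V_up−V_dn)/(S_up−S_dn) = (139.2120−85.3959)/(250.3620−196.5459) = 1.0000. V = [p*·139.2120 + (1−p*)·85.3959]/1.04 = 127.1082. B = V − Δ·S = -106.8750.
(2,0): S=134.7696. Δ = (V_up−V_dn)/(S_up−S_dn) = (37.3285−8.3452)/(144.2035−113.2065) = 0.9350. V = [p*·37.3285 + (1−p*)·8.3452]/1.04 = 32.2577. B = V − Δ·S = -93.7563.
(2,1): S=171.6708. Δ = (V_up−V_dn)/(S_up−S_dn) = (76.8128−37.3285)/(183.6878−144.2035) = 1.0000. V = [p*·76.8128 + (1−p*)·37.3285]/1.04 = 68.9064. B = V − Δ·S = -102.7644.
(2,2): S=218.6759. Δ = (V_up−V_dn)/(S_up−S_dn) = (127.1082−76.8128)/(233.9832−183.6878) = 1.0000. V = [p*·127.1082 + (1−p*)·76.8128]/1.04 = 115.9115. B = V − Δ·S = -102.7644.
(1,0): S=160.4400. Δ = (V_up−V_dn)/(S_up−S_dn) = (68.9064−32.2577)/(171.6708−134.7696) = 0.9932. V = [p*·68.9064 + (1−p*)·32.2577]/1.04 = 61.6597. B = V − Δ·S = -97.6822.
(1,1): S=204.3700. Δ = (V_up−V_dn)/(S_up−S_dn) = (115.9115−68.9064)/(218.6759−171.6708) = 1.0000. V = [p*·115.9115 + (1−p*)·68.9064]/1.04 = 105.5581. B = V − Δ·S = -98.8119.
(0,0): S=191.0000. Δ = (V_up−V_dn)/(S_up−S_dn) = (105.5581−61.6597)/(204.3700−160.4400) = 0.9993. V = [p*·105.5581 + (1−p*)·61.6597]/1.04 = 95.9925. B = V − Δ·S = -94.8698.
Root portfolio cost Δ·191+B reproduces V0=95.9925.

(0,0): Delta=0.9993 Bond=-94.8698
(1,0): Delta=0.9932 Bond=-97.6822
(1,1): Delta=1.0000 Bond=-98.8119
(2,0): Delta=0.9350 Bond=-93.7563
(2,1): Delta=1.0000 Bond=-102.7644
(2,2): Delta=1.0000 Bond=-102.7644
(3,0): Delta=0.3833 Bond=-35.0500
(3,1): Delta=1.0000 Bond=-106.8750
(3,2): Delta=1.0000 Bond=-106.8750
(3,3): Delta=1.0000 Bond=-106.8750
V0=95.9925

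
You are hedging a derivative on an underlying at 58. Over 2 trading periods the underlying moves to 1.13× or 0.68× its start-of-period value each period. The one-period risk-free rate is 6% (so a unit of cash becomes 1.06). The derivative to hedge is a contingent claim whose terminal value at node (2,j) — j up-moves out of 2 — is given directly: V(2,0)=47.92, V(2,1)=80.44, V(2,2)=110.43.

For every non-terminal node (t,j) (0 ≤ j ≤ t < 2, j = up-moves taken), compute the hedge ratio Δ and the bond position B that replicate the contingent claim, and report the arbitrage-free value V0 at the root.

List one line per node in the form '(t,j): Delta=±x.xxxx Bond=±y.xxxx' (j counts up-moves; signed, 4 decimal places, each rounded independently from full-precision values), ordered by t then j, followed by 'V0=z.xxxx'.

Under the risk-neutral measure, an up-move has probability p* = (R−d)/(u−d) = 0.8444 and values discount at R = 1.06.
Terminal payoffs: V(2,0)=47.9200, V(2,1)=80.4400, V(2,2)=110.4300
(1,0): S=39.4400. Δ = (V_up−V_dn)/(S_up−S_dn) = (80.4400−47.9200)/(44.5672−26.8192) = 1.8323. V = [p*·80.4400 + (1−p*)·47.9200]/1.06 = 71.1145. B = V − Δ·S = -1.1522.
(1,1): S=65.5400. Δ = (V_up−V_dn)/(S_up−S_dn) = (110.4300−80.4400)/(74.0602−44.5672) = 1.0169. V = [p*·110.4300 + (1−p*)·80.4400]/1.06 = 99.7782. B = V − Δ·S = 33.1338.
(0,0): S=58.0000. Δ = (V_up−V_dn)/(S_up−S_dn) = (99.7782−71.1145)/(65.5400−39.4400) = 1.0982. V = [p*·99.7782 + (1−p*)·71.1145]/1.06 = 89.9240. B = V − Δ·S = 26.2268.
Root portfolio cost Δ·58+B reproduces V0=89.9240.

(0,0): Delta=1.0982 Bond=26.2268
(1,0): Delta=1.8323 Bond=-1.1522
(1,1): Delta=1.0169 Bond=33.1338
V0=89.9240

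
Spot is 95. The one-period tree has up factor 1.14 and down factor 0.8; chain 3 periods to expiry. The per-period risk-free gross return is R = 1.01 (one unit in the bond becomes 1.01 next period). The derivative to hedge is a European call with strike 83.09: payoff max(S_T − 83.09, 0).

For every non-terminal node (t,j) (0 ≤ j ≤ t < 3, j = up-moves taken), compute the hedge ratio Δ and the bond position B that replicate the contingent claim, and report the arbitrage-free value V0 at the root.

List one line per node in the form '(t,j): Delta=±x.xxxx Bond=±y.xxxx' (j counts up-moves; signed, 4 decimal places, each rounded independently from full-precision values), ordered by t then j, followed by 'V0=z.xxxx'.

(0,0): Delta=0.7108 Bond=-47.6784
(1,0): Delta=0.3711 Bond=-22.3380
(1,1): Delta=0.8583 Bond=-64.1373
(2,0): Delta=0.0000 Bond=0.0000
(2,1): Delta=0.5323 Bond=-36.5279
(2,2): Delta=1.0000 Bond=-82.2673
V0=19.8452

Since d<R<u, set p* = (R−d)/(u−d) = 0.6176; price each node as the discounted p*-expectation of its children.
Payoff layer (t=3): V(3,0)=0.0000, V(3,1)=0.0000, V(3,2)=15.6796, V(3,3)=57.6567
Node (2,0) S=60.8000: V=(p*·0.0000+(1−p*)·0.0000)/1.01=0.0000; Δ=(0.0000−0.0000)/(69.3120−48.6400)=0.0000; B=V−Δ·S=0.0000
Node (2,1) S=86.6400: V=(p*·15.6796+(1−p*)·0.0000)/1.01=9.5886; Δ=(15.6796−0.0000)/(98.7696−69.3120)=0.5323; B=V−Δ·S=-36.5279
Node (2,2) S=123.4620: V=(p*·57.6567+(1−p*)·15.6796)/1.01=41.1947; Δ=(57.6567−15.6796)/(140.7467−98.7696)=1.0000; B=V−Δ·S=-82.2673
Node (1,0) S=76.0000: V=(p*·9.5886+(1−p*)·0.0000)/1.01=5.8637; Δ=(9.5886−0.0000)/(86.6400−60.8000)=0.3711; B=V−Δ·S=-22.3380
Node (1,1) S=108.3000: V=(p*·41.1947+(1−p*)·9.5886)/1.01=28.8218; Δ=(41.1947−9.5886)/(123.4620−86.6400)=0.8583; B=V−Δ·S=-64.1373
Node (0,0) S=95.0000: V=(p*·28.8218+(1−p*)·5.8637)/1.01=19.8452; Δ=(28.8218−5.8637)/(108.3000−76.0000)=0.7108; B=V−Δ·S=-47.6784
Self-financing check: at every node Δ·S+B equals the discounted successor values.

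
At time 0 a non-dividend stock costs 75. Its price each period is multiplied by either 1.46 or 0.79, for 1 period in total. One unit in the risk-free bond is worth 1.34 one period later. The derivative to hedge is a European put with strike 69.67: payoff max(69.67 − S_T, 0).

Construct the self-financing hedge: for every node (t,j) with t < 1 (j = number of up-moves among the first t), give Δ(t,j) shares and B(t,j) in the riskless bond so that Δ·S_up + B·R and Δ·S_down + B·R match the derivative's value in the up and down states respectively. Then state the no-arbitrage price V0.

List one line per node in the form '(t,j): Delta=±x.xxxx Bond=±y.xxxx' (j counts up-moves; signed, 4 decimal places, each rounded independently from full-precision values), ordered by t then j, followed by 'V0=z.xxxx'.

(0,0): Delta=-0.2074 Bond=16.9450
V0=1.3927

No-arbitrage ⇒ martingale measure with p* = (R−d)/(u−d) = 0.8209.
Payoff layer (t=1): V(1,0)=10.4200, V(1,1)=0.0000
(0,0): S=75.0000. Δ = (V_up−V_dn)/(S_up−S_dn) = (0.0000−10.4200)/(109.5000−59.2500) = -0.2074. V = [p*·0.0000 + (1−p*)·10.4200]/1.34 = 1.3927. B = V − Δ·S = 16.9450.
Each (Δ,B) replicates both successor values, so the strategy is self-financing and V0 is arbitrage-free.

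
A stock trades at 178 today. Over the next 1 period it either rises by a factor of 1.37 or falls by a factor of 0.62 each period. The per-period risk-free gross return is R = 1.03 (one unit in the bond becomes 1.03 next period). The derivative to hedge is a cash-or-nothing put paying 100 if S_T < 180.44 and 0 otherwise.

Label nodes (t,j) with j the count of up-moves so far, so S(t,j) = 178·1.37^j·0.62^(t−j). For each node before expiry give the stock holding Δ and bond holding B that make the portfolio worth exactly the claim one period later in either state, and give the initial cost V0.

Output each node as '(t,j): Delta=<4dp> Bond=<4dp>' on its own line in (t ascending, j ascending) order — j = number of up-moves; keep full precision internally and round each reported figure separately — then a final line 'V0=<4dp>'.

Under the risk-neutral measure, an up-move has probability p* = (R−d)/(u−d) = 0.5467 and values discount at R = 1.03.
At expiry t=1: V(1,0)=100.0000, V(1,1)=0.0000
(0,0): S=178.0000. Δ = (V_up−V_dn)/(S_up−S_dn) = (0.0000−100.0000)/(243.8600−110.3600) = -0.7491. V = [p*·0.0000 + (1−p*)·100.0000]/1.03 = 44.0129. B = V − Δ·S = 177.3463.
Root portfolio cost Δ·178+B reproduces V0=44.0129.

(0,0): Delta=-0.7491 Bond=177.3463
V0=44.0129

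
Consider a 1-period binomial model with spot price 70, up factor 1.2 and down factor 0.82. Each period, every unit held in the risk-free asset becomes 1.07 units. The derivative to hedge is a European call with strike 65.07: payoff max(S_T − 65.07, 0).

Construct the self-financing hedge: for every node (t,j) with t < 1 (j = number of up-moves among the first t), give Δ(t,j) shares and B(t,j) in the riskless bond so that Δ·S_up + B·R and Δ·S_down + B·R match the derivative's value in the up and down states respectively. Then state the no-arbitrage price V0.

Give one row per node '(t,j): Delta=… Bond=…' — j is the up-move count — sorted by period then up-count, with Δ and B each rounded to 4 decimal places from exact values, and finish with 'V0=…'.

(0,0): Delta=0.7117 Bond=-38.1766
V0=11.6392

No-arbitrage ⇒ martingale measure with p* = (R−d)/(u−d) = 0.6579.
Terminal values V(1,·): V(1,0)=0.0000, V(1,1)=18.9300
(0,0): S=70.0000. Δ = (V_up−V_dn)/(S_up−S_dn) = (18.9300−0.0000)/(84.0000−57.4000) = 0.7117. V = [p*·18.9300 + (1−p*)·0.0000]/1.07 = 11.6392. B = V − Δ·S = -38.1766.
Check: Δ(0,0)·S0 + B(0,0) = 11.6392 = V0.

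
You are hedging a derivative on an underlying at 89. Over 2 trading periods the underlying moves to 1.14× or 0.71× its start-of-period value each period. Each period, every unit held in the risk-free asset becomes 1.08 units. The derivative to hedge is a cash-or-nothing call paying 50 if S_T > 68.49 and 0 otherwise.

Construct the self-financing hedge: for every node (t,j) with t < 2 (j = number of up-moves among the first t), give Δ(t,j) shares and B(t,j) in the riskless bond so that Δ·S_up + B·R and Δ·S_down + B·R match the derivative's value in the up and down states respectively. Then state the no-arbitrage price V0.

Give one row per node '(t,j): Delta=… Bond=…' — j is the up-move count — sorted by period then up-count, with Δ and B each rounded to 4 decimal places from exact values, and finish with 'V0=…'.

(0,0): Delta=0.1688 Bond=27.0092
(1,0): Delta=1.8401 Bond=-76.4427
(1,1): Delta=0.0000 Bond=46.2963
V0=42.0323

The replicating-portfolio and risk-neutral prices coincide; use p* = (1.08−0.71)/(1.14−0.71) = 0.8605 for the latter.
Terminal payoffs: V(2,0)=0.0000, V(2,1)=50.0000, V(2,2)=50.0000
  t=1,j=0: stock 63.1900 → up 72.0366 (V=50.0000), down 44.8649 (V=0.0000). Price 39.8363; hedge Δ=1.8401, bond B=-76.4427.
  t=1,j=1: stock 101.4600 → up 115.6644 (V=50.0000), down 72.0366 (V=50.0000). Price 46.2963; hedge Δ=0.0000, bond B=46.2963.
  t=0,j=0: stock 89.0000 → up 101.4600 (V=46.2963), down 63.1900 (V=39.8363). Price 42.0323; hedge Δ=0.1688, bond B=27.0092.
Root portfolio cost Δ·89+B reproduces V0=42.0323.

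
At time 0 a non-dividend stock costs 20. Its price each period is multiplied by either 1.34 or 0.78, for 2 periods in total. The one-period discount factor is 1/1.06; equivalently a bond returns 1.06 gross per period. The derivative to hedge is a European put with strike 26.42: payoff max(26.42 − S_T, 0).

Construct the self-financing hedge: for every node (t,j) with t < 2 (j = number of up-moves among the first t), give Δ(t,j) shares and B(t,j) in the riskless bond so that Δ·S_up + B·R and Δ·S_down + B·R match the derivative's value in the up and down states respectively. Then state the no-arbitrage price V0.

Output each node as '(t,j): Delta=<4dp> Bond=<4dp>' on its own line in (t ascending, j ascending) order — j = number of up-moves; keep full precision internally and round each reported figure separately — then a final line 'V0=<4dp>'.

Since d<R<u, set p* = (R−d)/(u−d) = 0.5000; price each node as the discounted p*-expectation of its children.
Terminal payoffs: V(2,0)=14.2520, V(2,1)=5.5160, V(2,2)=0.0000
  t=1,j=0: stock 15.6000 → up 20.9040 (V=5.5160), down 12.1680 (V=14.2520). Price 9.3245; hedge Δ=-1.0000, bond B=24.9245.
  t=1,j=1: stock 26.8000 → up 35.9120 (V=0.0000), down 20.9040 (V=5.5160). Price 2.6019; hedge Δ=-0.3675, bond B=12.4519.
  t=0,j=0: stock 20.0000 → up 26.8000 (V=2.6019), down 15.6000 (V=9.3245). Price 5.6257; hedge Δ=-0.6002, bond B=17.6304.
The time-0 hedge costs 5.6257, which is the no-arbitrage price.

(0,0): Delta=-0.6002 Bond=17.6304
(1,0): Delta=-1.0000 Bond=24.9245
(1,1): Delta=-0.3675 Bond=12.4519
V0=5.6257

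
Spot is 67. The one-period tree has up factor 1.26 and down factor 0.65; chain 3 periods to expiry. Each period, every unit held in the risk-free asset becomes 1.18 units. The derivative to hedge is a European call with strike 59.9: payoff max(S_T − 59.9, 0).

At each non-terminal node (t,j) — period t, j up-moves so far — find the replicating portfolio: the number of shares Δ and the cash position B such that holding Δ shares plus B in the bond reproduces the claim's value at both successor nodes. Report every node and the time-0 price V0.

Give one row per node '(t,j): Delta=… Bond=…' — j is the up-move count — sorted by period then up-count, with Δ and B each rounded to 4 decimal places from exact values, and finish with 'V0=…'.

Since d<R<u, set p* = (R−d)/(u−d) = 0.8689; price each node as the discounted p*-expectation of its children.
Payoff layer (t=3): V(3,0)=0.0000, V(3,1)=0.0000, V(3,2)=9.2400, V(3,3)=74.1252
  t=2,j=0: stock 28.3075 → up 35.6675 (V=0.0000), down 18.3999 (V=0.0000). Price 0.0000; hedge Δ=0.0000, bond B=0.0000.
  t=2,j=1: stock 54.8730 → up 69.1400 (V=9.2400), down 35.6675 (V=0.0000). Price 6.8035; hedge Δ=0.2760, bond B=-8.3440.
  t=2,j=2: stock 106.3692 → up 134.0252 (V=74.1252), down 69.1400 (V=9.2400). Price 55.6065; hedge Δ=1.0000, bond B=-50.7627.
  t=1,j=0: stock 43.5500 → up 54.8730 (V=6.8035), down 28.3075 (V=0.0000). Price 5.0096; hedge Δ=0.2561, bond B=-6.1438.
  t=1,j=1: stock 84.4200 → up 106.3692 (V=55.6065), down 54.8730 (V=6.8035). Price 41.7001; hedge Δ=0.9477, bond B=-38.3047.
  t=0,j=0: stock 67.0000 → up 84.4200 (V=41.7001), down 43.5500 (V=5.0096). Price 31.2612; hedge Δ=0.8977, bond B=-28.8872.
Self-financing check: at every node Δ·S+B equals the discounted successor values.

(0,0): Delta=0.8977 Bond=-28.8872
(1,0): Delta=0.2561 Bond=-6.1438
(1,1): Delta=0.9477 Bond=-38.3047
(2,0): Delta=0.0000 Bond=0.0000
(2,1): Delta=0.2760 Bond=-8.3440
(2,2): Delta=1.0000 Bond=-50.7627
V0=31.2612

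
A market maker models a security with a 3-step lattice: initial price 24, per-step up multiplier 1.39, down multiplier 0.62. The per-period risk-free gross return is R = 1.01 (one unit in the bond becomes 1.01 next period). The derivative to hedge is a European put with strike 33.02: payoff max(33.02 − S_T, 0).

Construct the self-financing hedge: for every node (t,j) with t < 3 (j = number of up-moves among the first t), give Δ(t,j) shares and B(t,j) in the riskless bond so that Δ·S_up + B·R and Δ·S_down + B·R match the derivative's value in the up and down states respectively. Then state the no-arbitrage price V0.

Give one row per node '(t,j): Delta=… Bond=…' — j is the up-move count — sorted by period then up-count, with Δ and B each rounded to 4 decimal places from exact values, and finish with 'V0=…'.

The replicating-portfolio and risk-neutral prices coincide; use p* = (1.01−0.62)/(1.39−0.62) = 0.5065 for the latter.
Terminal values V(3,·): V(3,0)=27.3001, V(3,1)=20.1964, V(3,2)=4.2704, V(3,3)=0.0000
(2,0): S=9.2256. Δ = (V_up−V_dn)/(S_up−S_dn) = (20.1964−27.3001)/(12.8236−5.7199) = -1.0000. V = [p*·20.1964 + (1−p*)·27.3001]/1.01 = 23.4675. B = V − Δ·S = 32.6931.
(2,1): S=20.6832. Δ = (V_up−V_dn)/(S_up−S_dn) = (4.2704−20.1964)/(28.7496−12.8236) = -1.0000. V = [p*·4.2704 + (1−p*)·20.1964]/1.01 = 12.0099. B = V − Δ·S = 32.6931.
(2,2): S=46.3704. Δ = (V_up−V_dn)/(S_up−S_dn) = (0.0000−4.2704)/(64.4549−28.7496) = -0.1196. V = [p*·0.0000 + (1−p*)·4.2704]/1.01 = 2.0866. B = V − Δ·S = 7.6325.
(1,0): S=14.8800. Δ = (V_up−V_dn)/(S_up−S_dn) = (12.0099−23.4675)/(20.6832−9.2256) = -1.0000. V = [p*·12.0099 + (1−p*)·23.4675]/1.01 = 17.4894. B = V − Δ·S = 32.3694.
(1,1): S=33.3600. Δ = (V_up−V_dn)/(S_up−S_dn) = (2.0866−12.0099)/(46.3704−20.6832) = -0.3863. V = [p*·2.0866 + (1−p*)·12.0099]/1.01 = 6.9146. B = V − Δ·S = 19.8020.
(0,0): S=24.0000. Δ = (V_up−V_dn)/(S_up−S_dn) = (6.9146−17.4894)/(33.3600−14.8800) = -0.5722. V = [p*·6.9146 + (1−p*)·17.4894]/1.01 = 12.0132. B = V − Δ·S = 25.7466.
Each (Δ,B) replicates both successor values, so the strategy is self-financing and V0 is arbitrage-free.

(0,0): Delta=-0.5722 Bond=25.7466
(1,0): Delta=-1.0000 Bond=32.3694
(1,1): Delta=-0.3863 Bond=19.8020
(2,0): Delta=-1.0000 Bond=32.6931
(2,1): Delta=-1.0000 Bond=32.6931
(2,2): Delta=-0.1196 Bond=7.6325
V0=12.0132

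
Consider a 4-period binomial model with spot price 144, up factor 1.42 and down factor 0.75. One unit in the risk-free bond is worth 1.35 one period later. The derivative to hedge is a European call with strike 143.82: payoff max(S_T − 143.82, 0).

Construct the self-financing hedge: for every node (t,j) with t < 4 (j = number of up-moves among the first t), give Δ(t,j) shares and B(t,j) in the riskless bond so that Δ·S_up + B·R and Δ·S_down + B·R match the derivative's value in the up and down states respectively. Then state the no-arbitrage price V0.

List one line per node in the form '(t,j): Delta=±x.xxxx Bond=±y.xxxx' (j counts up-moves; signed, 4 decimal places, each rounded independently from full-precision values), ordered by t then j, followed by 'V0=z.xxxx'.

No-arbitrage ⇒ martingale measure with p* = (R−d)/(u−d) = 0.8955.
Payoff layer (t=4): V(4,0)=0.0000, V(4,1)=0.0000, V(4,2)=19.5084, V(4,3)=165.4151, V(4,4)=441.6651
Node (3,0) S=60.7500: V=(p*·0.0000+(1−p*)·0.0000)/1.35=0.0000; Δ=(0.0000−0.0000)/(86.2650−45.5625)=0.0000; B=V−Δ·S=0.0000
Node (3,1) S=115.0200: V=(p*·19.5084+(1−p*)·0.0000)/1.35=12.9409; Δ=(19.5084−0.0000)/(163.3284−86.2650)=0.2531; B=V−Δ·S=-16.1761
Node (3,2) S=217.7712: V=(p*·165.4151+(1−p*)·19.5084)/1.35=111.2379; Δ=(165.4151−19.5084)/(309.2351−163.3284)=1.0000; B=V−Δ·S=-106.5333
Node (3,3) S=412.3135: V=(p*·441.6651+(1−p*)·165.4151)/1.35=305.7801; Δ=(441.6651−165.4151)/(585.4851−309.2351)=1.0000; B=V−Δ·S=-106.5333
Node (2,0) S=81.0000: V=(p*·12.9409+(1−p*)·0.0000)/1.35=8.5843; Δ=(12.9409−0.0000)/(115.0200−60.7500)=0.2385; B=V−Δ·S=-10.7304
Node (2,1) S=153.3600: V=(p*·111.2379+(1−p*)·12.9409)/1.35=74.7911; Δ=(111.2379−12.9409)/(217.7712−115.0200)=0.9567; B=V−Δ·S=-71.9208
Node (2,2) S=290.3616: V=(p*·305.7801+(1−p*)·111.2379)/1.35=211.4480; Δ=(305.7801−111.2379)/(412.3135−217.7712)=1.0000; B=V−Δ·S=-78.9136
Node (1,0) S=108.0000: V=(p*·74.7911+(1−p*)·8.5843)/1.35=50.2770; Δ=(74.7911−8.5843)/(153.3600−81.0000)=0.9150; B=V−Δ·S=-48.5391
Node (1,1) S=204.4800: V=(p*·211.4480+(1−p*)·74.7911)/1.35=146.0522; Δ=(211.4480−74.7911)/(290.3616−153.3600)=0.9975; B=V−Δ·S=-57.9133
Node (0,0) S=144.0000: V=(p*·146.0522+(1−p*)·50.2770)/1.35=100.7747; Δ=(146.0522−50.2770)/(204.4800−108.0000)=0.9927; B=V−Δ·S=-42.1733
Self-financing check: at every node Δ·S+B equals the discounted successor values.

(0,0): Delta=0.9927 Bond=-42.1733
(1,0): Delta=0.9150 Bond=-48.5391
(1,1): Delta=0.9975 Bond=-57.9133
(2,0): Delta=0.2385 Bond=-10.7304
(2,1): Delta=0.9567 Bond=-71.9208
(2,2): Delta=1.0000 Bond=-78.9136
(3,0): Delta=0.0000 Bond=0.0000
(3,1): Delta=0.2531 Bond=-16.1761
(3,2): Delta=1.0000 Bond=-106.5333
(3,3): Delta=1.0000 Bond=-106.5333
V0=100.7747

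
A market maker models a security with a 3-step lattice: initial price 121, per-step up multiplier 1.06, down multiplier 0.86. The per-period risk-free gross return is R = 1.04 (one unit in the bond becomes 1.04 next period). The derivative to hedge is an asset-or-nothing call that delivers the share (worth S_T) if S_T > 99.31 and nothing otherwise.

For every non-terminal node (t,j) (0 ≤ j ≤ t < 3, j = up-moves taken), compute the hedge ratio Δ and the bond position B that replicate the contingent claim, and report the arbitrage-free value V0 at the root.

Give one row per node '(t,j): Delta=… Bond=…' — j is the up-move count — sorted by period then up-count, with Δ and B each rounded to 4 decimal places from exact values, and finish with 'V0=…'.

The replicating-portfolio and risk-neutral prices coincide; use p* = (1.04−0.86)/(1.06−0.86) = 0.9000 for the latter.
Payoff layer (t=3): V(3,0)=0.0000, V(3,1)=0.0000, V(3,2)=116.9218, V(3,3)=144.1129
  t=2,j=0: stock 89.4916 → up 94.8611 (V=0.0000), down 76.9628 (V=0.0000). Price 0.0000; hedge Δ=0.0000, bond B=0.0000.
  t=2,j=1: stock 110.3036 → up 116.9218 (V=116.9218), down 94.8611 (V=0.0000). Price 101.1823; hedge Δ=5.3000, bond B=-483.4267.
  t=2,j=2: stock 135.9556 → up 144.1129 (V=144.1129), down 116.9218 (V=116.9218). Price 135.9556; hedge Δ=1.0000, bond B=0.0000.
  t=1,j=0: stock 104.0600 → up 110.3036 (V=101.1823), down 89.4916 (V=0.0000). Price 87.5616; hedge Δ=4.8617, bond B=-418.3501.
  t=1,j=1: stock 128.2600 → up 135.9556 (V=135.9556), down 110.3036 (V=101.1823). Price 127.3830; hedge Δ=1.3556, bond B=-46.4833.
  t=0,j=0: stock 121.0000 → up 128.2600 (V=127.3830), down 104.0600 (V=87.5616). Price 118.6546; hedge Δ=1.6455, bond B=-80.4519.
Check: Δ(0,0)·S0 + B(0,0) = 118.6546 = V0.

(0,0): Delta=1.6455 Bond=-80.4519
(1,0): Delta=4.8617 Bond=-418.3501
(1,1): Delta=1.3556 Bond=-46.4833
(2,0): Delta=0.0000 Bond=0.0000
(2,1): Delta=5.3000 Bond=-483.4267
(2,2): Delta=1.0000 Bond=0.0000
V0=118.6546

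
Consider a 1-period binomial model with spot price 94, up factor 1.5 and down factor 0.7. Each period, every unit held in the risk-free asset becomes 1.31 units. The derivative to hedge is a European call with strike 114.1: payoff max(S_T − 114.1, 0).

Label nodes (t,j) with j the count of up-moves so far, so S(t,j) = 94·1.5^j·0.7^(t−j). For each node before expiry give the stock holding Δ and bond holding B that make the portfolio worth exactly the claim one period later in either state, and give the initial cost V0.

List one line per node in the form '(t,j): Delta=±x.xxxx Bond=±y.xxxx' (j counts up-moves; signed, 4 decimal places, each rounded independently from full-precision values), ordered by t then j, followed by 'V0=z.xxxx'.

(0,0): Delta=0.3577 Bond=-17.9676
V0=15.6574

Since d<R<u, set p* = (R−d)/(u−d) = 0.7625; price each node as the discounted p*-expectation of its children.
Payoff layer (t=1): V(1,0)=0.0000, V(1,1)=26.9000
(0,0): S=94.0000. Δ = (V_up−V_dn)/(S_up−S_dn) = (26.9000−0.0000)/(141.0000−65.8000) = 0.3577. V = [p*·26.9000 + (1−p*)·0.0000]/1.31 = 15.6574. B = V − Δ·S = -17.9676.
Each (Δ,B) replicates both successor values, so the strategy is self-financing and V0 is arbitrage-free.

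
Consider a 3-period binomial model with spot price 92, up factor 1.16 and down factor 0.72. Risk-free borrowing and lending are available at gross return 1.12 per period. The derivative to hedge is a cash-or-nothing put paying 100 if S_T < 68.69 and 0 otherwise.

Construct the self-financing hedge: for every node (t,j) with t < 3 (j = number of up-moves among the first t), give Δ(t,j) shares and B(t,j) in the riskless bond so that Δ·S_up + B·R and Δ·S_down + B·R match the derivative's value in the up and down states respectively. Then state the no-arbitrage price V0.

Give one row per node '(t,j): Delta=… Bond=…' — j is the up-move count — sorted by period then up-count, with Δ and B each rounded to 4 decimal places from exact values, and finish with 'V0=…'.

Risk-neutral probability p* = (R−d)/(u−d) = (1.12−0.72)/(1.16−0.72) = 0.9091.
Payoff layer (t=3): V(3,0)=100.0000, V(3,1)=100.0000, V(3,2)=0.0000, V(3,3)=0.0000
(2,0): S=47.6928. Δ = (V_up−V_dn)/(S_up−S_dn) = (100.0000−100.0000)/(55.3236−34.3388) = 0.0000. V = [p*·100.0000 + (1−p*)·100.0000]/1.12 = 89.2857. B = V − Δ·S = 89.2857.
(2,1): S=76.8384. Δ = (V_up−V_dn)/(S_up−S_dn) = (0.0000−100.0000)/(89.1325−55.3236) = -2.9578. V = [p*·0.0000 + (1−p*)·100.0000]/1.12 = 8.1169. B = V − Δ·S = 235.3896.
(2,2): S=123.7952. Δ = (V_up−V_dn)/(S_up−S_dn) = (0.0000−0.0000)/(143.6024−89.1325) = 0.0000. V = [p*·0.0000 + (1−p*)·0.0000]/1.12 = 0.0000. B = V − Δ·S = 0.0000.
(1,0): S=66.2400. Δ = (V_up−V_dn)/(S_up−S_dn) = (8.1169−89.2857)/(76.8384−47.6928) = -2.7849. V = [p*·8.1169 + (1−p*)·89.2857]/1.12 = 13.8356. B = V − Δ·S = 198.3102.
(1,1): S=106.7200. Δ = (V_up−V_dn)/(S_up−S_dn) = (0.0000−8.1169)/(123.7952−76.8384) = -0.1729. V = [p*·0.0000 + (1−p*)·8.1169]/1.12 = 0.6588. B = V − Δ·S = 19.1063.
(0,0): S=92.0000. Δ = (V_up−V_dn)/(S_up−S_dn) = (0.6588−13.8356)/(106.7200−66.2400) = -0.3255. V = [p*·0.6588 + (1−p*)·13.8356]/1.12 = 1.6578. B = V − Δ·S = 31.6050.
The time-0 hedge costs 1.6578, which is the no-arbitrage price.

(0,0): Delta=-0.3255 Bond=31.6050
(1,0): Delta=-2.7849 Bond=198.3102
(1,1): Delta=-0.1729 Bond=19.1063
(2,0): Delta=0.0000 Bond=89.2857
(2,1): Delta=-2.9578 Bond=235.3896
(2,2): Delta=0.0000 Bond=0.0000
V0=1.6578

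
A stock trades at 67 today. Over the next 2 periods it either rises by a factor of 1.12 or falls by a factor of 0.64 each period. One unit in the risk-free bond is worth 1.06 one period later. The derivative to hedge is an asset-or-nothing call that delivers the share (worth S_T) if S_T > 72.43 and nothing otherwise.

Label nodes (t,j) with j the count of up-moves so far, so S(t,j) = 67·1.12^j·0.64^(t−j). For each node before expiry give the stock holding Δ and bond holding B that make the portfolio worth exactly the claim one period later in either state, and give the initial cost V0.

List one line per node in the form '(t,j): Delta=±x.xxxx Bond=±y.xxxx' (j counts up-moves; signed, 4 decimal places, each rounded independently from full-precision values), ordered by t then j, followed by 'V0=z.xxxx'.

Since d<R<u, set p* = (R−d)/(u−d) = 0.8750; price each node as the discounted p*-expectation of its children.
Payoff layer (t=2): V(2,0)=0.0000, V(2,1)=0.0000, V(2,2)=84.0448
Node (1,0) S=42.8800: V=(p*·0.0000+(1−p*)·0.0000)/1.06=0.0000; Δ=(0.0000−0.0000)/(48.0256−27.4432)=0.0000; B=V−Δ·S=0.0000
Node (1,1) S=75.0400: V=(p*·84.0448+(1−p*)·0.0000)/1.06=69.3766; Δ=(84.0448−0.0000)/(84.0448−48.0256)=2.3333; B=V−Δ·S=-105.7167
Node (0,0) S=67.0000: V=(p*·69.3766+(1−p*)·0.0000)/1.06=57.2684; Δ=(69.3766−0.0000)/(75.0400−42.8800)=2.1572; B=V−Δ·S=-87.2662
Each (Δ,B) replicates both successor values, so the strategy is self-financing and V0 is arbitrage-free.

(0,0): Delta=2.1572 Bond=-87.2662
(1,0): Delta=0.0000 Bond=0.0000
(1,1): Delta=2.3333 Bond=-105.7167
V0=57.2684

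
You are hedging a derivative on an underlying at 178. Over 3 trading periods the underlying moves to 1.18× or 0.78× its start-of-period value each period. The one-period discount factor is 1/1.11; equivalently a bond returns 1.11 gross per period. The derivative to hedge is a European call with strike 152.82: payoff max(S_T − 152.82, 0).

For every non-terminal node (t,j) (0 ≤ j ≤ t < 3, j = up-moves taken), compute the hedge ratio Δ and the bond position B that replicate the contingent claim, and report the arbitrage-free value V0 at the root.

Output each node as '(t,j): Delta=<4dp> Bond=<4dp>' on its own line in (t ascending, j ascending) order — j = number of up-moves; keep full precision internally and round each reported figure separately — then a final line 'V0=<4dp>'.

Under the risk-neutral measure, an up-move has probability p* = (R−d)/(u−d) = 0.8250 and values discount at R = 1.11.
At expiry t=3: V(3,0)=0.0000, V(3,1)=0.0000, V(3,2)=40.5008, V(3,3)=139.6397
(2,0): S=108.2952. Δ = (V_up−V_dn)/(S_up−S_dn) = (0.0000−0.0000)/(127.7883−84.4703) = 0.0000. V = [p*·0.0000 + (1−p*)·0.0000]/1.11 = 0.0000. B = V − Δ·S = 0.0000.
(2,1): S=163.8312. Δ = (V_up−V_dn)/(S_up−S_dn) = (40.5008−0.0000)/(193.3208−127.7883) = 0.6180. V = [p*·40.5008 + (1−p*)·0.0000]/1.11 = 30.1020. B = V − Δ·S = -71.1501.
(2,2): S=247.8472. Δ = (V_up−V_dn)/(S_up−S_dn) = (139.6397−40.5008)/(292.4597−193.3208) = 1.0000. V = [p*·139.6397 + (1−p*)·40.5008]/1.11 = 110.1715. B = V − Δ·S = -137.6757.
(1,0): S=138.8400. Δ = (V_up−V_dn)/(S_up−S_dn) = (30.1020−0.0000)/(163.8312−108.2952) = 0.5420. V = [p*·30.1020 + (1−p*)·0.0000]/1.11 = 22.3731. B = V − Δ·S = -52.8818.
(1,1): S=210.0400. Δ = (V_up−V_dn)/(S_up−S_dn) = (110.1715−30.1020)/(247.8472−163.8312) = 0.9530. V = [p*·110.1715 + (1−p*)·30.1020]/1.11 = 86.6300. B = V − Δ·S = -113.5439.
(0,0): S=178.0000. Δ = (V_up−V_dn)/(S_up−S_dn) = (86.6300−22.3731)/(210.0400−138.8400) = 0.9025. V = [p*·86.6300 + (1−p*)·22.3731]/1.11 = 67.9145. B = V − Δ·S = -92.7279.
Self-financing check: at every node Δ·S+B equals the discounted successor values.

(0,0): Delta=0.9025 Bond=-92.7279
(1,0): Delta=0.5420 Bond=-52.8818
(1,1): Delta=0.9530 Bond=-113.5439
(2,0): Delta=0.0000 Bond=0.0000
(2,1): Delta=0.6180 Bond=-71.1501
(2,2): Delta=1.0000 Bond=-137.6757
V0=67.9145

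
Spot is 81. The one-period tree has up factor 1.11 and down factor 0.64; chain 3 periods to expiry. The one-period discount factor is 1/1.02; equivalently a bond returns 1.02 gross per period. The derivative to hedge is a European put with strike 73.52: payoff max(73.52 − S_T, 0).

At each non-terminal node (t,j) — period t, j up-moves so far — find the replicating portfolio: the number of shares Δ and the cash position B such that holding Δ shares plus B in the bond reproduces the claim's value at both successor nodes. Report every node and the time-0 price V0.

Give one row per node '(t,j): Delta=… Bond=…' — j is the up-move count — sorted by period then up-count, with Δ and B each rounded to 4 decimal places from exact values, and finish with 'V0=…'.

(0,0): Delta=-0.3851 Bond=38.0278
(1,0): Delta=-1.0000 Bond=70.6651
(1,1): Delta=-0.3011 Bond=31.2386
(2,0): Delta=-1.0000 Bond=72.0784
(2,1): Delta=-1.0000 Bond=72.0784
(2,2): Delta=-0.2057 Bond=22.3388
V0=6.8352

No-arbitrage ⇒ martingale measure with p* = (R−d)/(u−d) = 0.8085.
Terminal values V(3,·): V(3,0)=52.2863, V(3,1)=36.6929, V(3,2)=9.6479, V(3,3)=0.0000
  t=2,j=0: stock 33.1776 → up 36.8271 (V=36.6929), down 21.2337 (V=52.2863). Price 38.9008; hedge Δ=-1.0000, bond B=72.0784.
  t=2,j=1: stock 57.5424 → up 63.8721 (V=9.6479), down 36.8271 (V=36.6929). Price 14.5360; hedge Δ=-1.0000, bond B=72.0784.
  t=2,j=2: stock 99.8001 → up 110.7781 (V=0.0000), down 63.8721 (V=9.6479). Price 1.8113; hedge Δ=-0.2057, bond B=22.3388.
  t=1,j=0: stock 51.8400 → up 57.5424 (V=14.5360), down 33.1776 (V=38.9008). Price 18.8251; hedge Δ=-1.0000, bond B=70.6651.
  t=1,j=1: stock 89.9100 → up 99.8001 (V=1.8113), down 57.5424 (V=14.5360). Price 4.1646; hedge Δ=-0.3011, bond B=31.2386.
  t=0,j=0: stock 81.0000 → up 89.9100 (V=4.1646), down 51.8400 (V=18.8251). Price 6.8352; hedge Δ=-0.3851, bond B=38.0278.
Self-financing check: at every node Δ·S+B equals the discounted successor values.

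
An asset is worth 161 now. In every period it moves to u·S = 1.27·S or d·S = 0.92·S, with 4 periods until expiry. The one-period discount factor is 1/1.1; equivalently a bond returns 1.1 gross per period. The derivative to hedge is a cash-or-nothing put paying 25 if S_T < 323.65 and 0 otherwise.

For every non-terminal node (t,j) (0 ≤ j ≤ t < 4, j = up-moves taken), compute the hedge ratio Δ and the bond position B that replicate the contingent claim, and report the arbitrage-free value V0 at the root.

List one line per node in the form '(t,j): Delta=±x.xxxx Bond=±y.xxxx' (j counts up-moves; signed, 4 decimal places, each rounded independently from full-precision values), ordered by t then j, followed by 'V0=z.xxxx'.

The replicating-portfolio and risk-neutral prices coincide; use p* = (1.1−0.92)/(1.27−0.92) = 0.5143 for the latter.
Payoff layer (t=4): V(4,0)=25.0000, V(4,1)=25.0000, V(4,2)=25.0000, V(4,3)=25.0000, V(4,4)=0.0000
  t=3,j=0: stock 125.3688 → up 159.2183 (V=25.0000), down 115.3393 (V=25.0000). Price 22.7273; hedge Δ=0.0000, bond B=22.7273.
  t=3,j=1: stock 173.0634 → up 219.7905 (V=25.0000), down 159.2183 (V=25.0000). Price 22.7273; hedge Δ=0.0000, bond B=22.7273.
  t=3,j=2: stock 238.9027 → up 303.4065 (V=25.0000), down 219.7905 (V=25.0000). Price 22.7273; hedge Δ=0.0000, bond B=22.7273.
  t=3,j=3: stock 329.7897 → up 418.8329 (V=0.0000), down 303.4065 (V=25.0000). Price 11.0390; hedge Δ=-0.2166, bond B=82.4675.
  t=2,j=0: stock 136.2704 → up 173.0634 (V=22.7273), down 125.3688 (V=22.7273). Price 20.6612; hedge Δ=0.0000, bond B=20.6612.
  t=2,j=1: stock 188.1124 → up 238.9027 (V=22.7273), down 173.0634 (V=22.7273). Price 20.6612; hedge Δ=0.0000, bond B=20.6612.
  t=2,j=2: stock 259.6769 → up 329.7897 (V=11.0390), down 238.9027 (V=22.7273). Price 15.1965; hedge Δ=-0.1286, bond B=48.5917.
  t=1,j=0: stock 148.1200 → up 188.1124 (V=20.6612), down 136.2704 (V=20.6612). Price 18.7829; hedge Δ=0.0000, bond B=18.7829.
  t=1,j=1: stock 204.4700 → up 259.6769 (V=15.1965), down 188.1124 (V=20.6612). Price 16.2280; hedge Δ=-0.0764, bond B=31.8413.
  t=0,j=0: stock 161.0000 → up 204.4700 (V=16.2280), down 148.1200 (V=18.7829). Price 15.8808; hedge Δ=-0.0453, bond B=23.1806.
Root portfolio cost Δ·161+B reproduces V0=15.8808.

(0,0): Delta=-0.0453 Bond=23.1806
(1,0): Delta=0.0000 Bond=18.7829
(1,1): Delta=-0.0764 Bond=31.8413
(2,0): Delta=0.0000 Bond=20.6612
(2,1): Delta=0.0000 Bond=20.6612
(2,2): Delta=-0.1286 Bond=48.5917
(3,0): Delta=0.0000 Bond=22.7273
(3,1): Delta=0.0000 Bond=22.7273
(3,2): Delta=0.0000 Bond=22.7273
(3,3): Delta=-0.2166 Bond=82.4675
V0=15.8808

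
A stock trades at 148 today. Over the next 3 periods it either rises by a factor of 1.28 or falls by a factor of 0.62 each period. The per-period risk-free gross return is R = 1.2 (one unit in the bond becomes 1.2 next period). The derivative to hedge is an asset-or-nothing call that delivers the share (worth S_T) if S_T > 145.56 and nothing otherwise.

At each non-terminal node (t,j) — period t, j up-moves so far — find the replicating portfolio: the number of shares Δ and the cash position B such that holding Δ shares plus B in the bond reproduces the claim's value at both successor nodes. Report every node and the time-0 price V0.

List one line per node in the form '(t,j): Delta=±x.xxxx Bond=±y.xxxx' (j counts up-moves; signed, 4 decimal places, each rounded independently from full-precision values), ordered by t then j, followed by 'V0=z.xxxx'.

(0,0): Delta=1.1064 Bond=-17.4116
(1,0): Delta=1.8179 Bond=-86.1872
(1,1): Delta=1.0588 Bond=-11.8879
(2,0): Delta=0.0000 Bond=0.0000
(2,1): Delta=1.9394 Bond=-117.6901
(2,2): Delta=1.0000 Bond=0.0000
V0=146.3313

The replicating-portfolio and risk-neutral prices coincide; use p* = (1.2−0.62)/(1.28−0.62) = 0.8788 for the latter.
Terminal payoffs: V(3,0)=0.0000, V(3,1)=0.0000, V(3,2)=150.3396, V(3,3)=310.3785
  t=2,j=0: stock 56.8912 → up 72.8207 (V=0.0000), down 35.2725 (V=0.0000). Price 0.0000; hedge Δ=0.0000, bond B=0.0000.
  t=2,j=1: stock 117.4528 → up 150.3396 (V=150.3396), down 72.8207 (V=0.0000). Price 110.0972; hedge Δ=1.9394, bond B=-117.6901.
  t=2,j=2: stock 242.4832 → up 310.3785 (V=310.3785), down 150.3396 (V=150.3396). Price 242.4832; hedge Δ=1.0000, bond B=0.0000.
  t=1,j=0: stock 91.7600 → up 117.4528 (V=110.0972), down 56.8912 (V=0.0000). Price 80.6267; hedge Δ=1.8179, bond B=-86.1872.
  t=1,j=1: stock 189.4400 → up 242.4832 (V=242.4832), down 117.4528 (V=110.0972). Price 188.6970; hedge Δ=1.0588, bond B=-11.8879.
  t=0,j=0: stock 148.0000 → up 189.4400 (V=188.6970), down 91.7600 (V=80.6267). Price 146.3313; hedge Δ=1.1064, bond B=-17.4116.
Each (Δ,B) replicates both successor values, so the strategy is self-financing and V0 is arbitrage-free.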